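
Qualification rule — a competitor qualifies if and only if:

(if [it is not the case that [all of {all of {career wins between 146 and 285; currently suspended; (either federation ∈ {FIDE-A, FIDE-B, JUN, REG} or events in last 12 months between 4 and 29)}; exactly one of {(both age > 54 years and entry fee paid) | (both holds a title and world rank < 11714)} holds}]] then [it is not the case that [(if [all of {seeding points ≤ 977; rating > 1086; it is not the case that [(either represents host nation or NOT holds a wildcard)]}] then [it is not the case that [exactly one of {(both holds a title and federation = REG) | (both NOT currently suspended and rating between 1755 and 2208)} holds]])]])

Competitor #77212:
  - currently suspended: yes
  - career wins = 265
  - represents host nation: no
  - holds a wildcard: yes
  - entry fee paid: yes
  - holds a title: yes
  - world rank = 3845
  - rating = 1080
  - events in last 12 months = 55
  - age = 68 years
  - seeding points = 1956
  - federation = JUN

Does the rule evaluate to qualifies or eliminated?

Eliminated

Atomic conditions:
  career wins between 146 and 285: 265 in [146, 285] is true
  currently suspended: yes → true
  federation ∈ {FIDE-A, FIDE-B, JUN, REG}: JUN is in the set → true
  events in last 12 months between 4 and 29: 55 in [4, 29] is false
  age > 54 years: 68 > 54 is true
  entry fee paid: yes → true
  holds a title: yes → true
  world rank < 11714: 3845 < 11714 is true
  seeding points ≤ 977: 1956 ≤ 977 is false
  rating > 1086: 1080 > 1086 is false
  represents host nation: no → false
  NOT holds a wildcard: yes → false
  federation = REG: JUN == REG is false
  NOT currently suspended: yes → false
  rating between 1755 and 2208: 1080 in [1755, 2208] is false
Combine:
[1.1.1.3] true OR false = true
[1.1.1] true AND true AND true = true
[1.1.2.1] true AND true = true
[1.1.2.2] true AND true = true
[1.1.2] exactly-one(true, true) = false
[1.1] true AND false = false
[1] NOT false = true
[2.1.1.3.1] false OR false = false
[2.1.1.3] NOT false = true
[2.1.1] false AND false AND true = false
[2.1.2.1.1] true AND false = false
[2.1.2.1.2] false AND false = false
[2.1.2.1] exactly-one(false, false) = false
[2.1.2] NOT false = true
[2.1] false → true (antecedent false ⇒ implication holds) = true
[2] NOT true = false
[root] true → false = false
Overall: false → eliminated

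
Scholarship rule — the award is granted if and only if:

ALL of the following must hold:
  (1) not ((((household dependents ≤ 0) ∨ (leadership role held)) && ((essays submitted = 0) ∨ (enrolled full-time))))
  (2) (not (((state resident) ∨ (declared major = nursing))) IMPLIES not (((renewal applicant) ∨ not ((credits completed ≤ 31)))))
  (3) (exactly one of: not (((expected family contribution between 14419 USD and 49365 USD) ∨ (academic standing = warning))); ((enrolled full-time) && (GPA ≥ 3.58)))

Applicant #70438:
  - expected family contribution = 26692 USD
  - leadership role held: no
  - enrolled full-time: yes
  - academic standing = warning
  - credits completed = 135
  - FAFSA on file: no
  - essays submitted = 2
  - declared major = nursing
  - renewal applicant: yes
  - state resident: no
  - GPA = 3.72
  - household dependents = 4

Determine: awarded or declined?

Awarded

Atomic conditions:
  household dependents ≤ 0: 4 ≤ 0 is false
  leadership role held: no → false
  essays submitted = 0: 2 == 0 is false
  enrolled full-time: yes → true
  state resident: no → false
  declared major = nursing: nursing == nursing is true
  renewal applicant: yes → true
  credits completed ≤ 31: 135 ≤ 31 is false
  expected family contribution between 14419 USD and 49365 USD: 26692 in [14419, 49365] is true
  academic standing = warning: warning == warning is true
  GPA ≥ 3.58: 3.72 ≥ 3.58 is true
Combine:
[1.1.1] false OR false = false
[1.1.2] false OR true = true
[1.1] false AND true = false
[1] NOT false = true
[2.1.1] false OR true = true
[2.1] NOT true = false
[2.2.1.2] NOT false = true
[2.2.1] true OR true = true
[2.2] NOT true = false
[2] false → false (antecedent false ⇒ implication holds) = true
[3.1.1] true OR true = true
[3.1] NOT true = false
[3.2] true AND true = true
[3] exactly-one(false, true) = true
[root] true AND true AND true = true
Overall: true → awarded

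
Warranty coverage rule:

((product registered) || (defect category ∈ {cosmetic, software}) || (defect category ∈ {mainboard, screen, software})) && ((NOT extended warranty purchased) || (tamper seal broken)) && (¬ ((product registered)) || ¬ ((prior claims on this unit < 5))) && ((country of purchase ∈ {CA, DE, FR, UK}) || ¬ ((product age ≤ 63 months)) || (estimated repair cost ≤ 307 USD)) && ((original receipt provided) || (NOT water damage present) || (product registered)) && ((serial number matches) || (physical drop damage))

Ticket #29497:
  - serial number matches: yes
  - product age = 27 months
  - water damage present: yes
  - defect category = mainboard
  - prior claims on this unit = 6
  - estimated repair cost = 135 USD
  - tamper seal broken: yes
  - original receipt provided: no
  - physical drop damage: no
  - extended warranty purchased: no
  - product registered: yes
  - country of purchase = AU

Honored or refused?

Honored

Atomic conditions:
  product registered: yes → true
  defect category ∈ {cosmetic, software}: mainboard is not in the set → false
  defect category ∈ {mainboard, screen, software}: mainboard is in the set → true
  NOT extended warranty purchased: no → true
  tamper seal broken: yes → true
  prior claims on this unit < 5: 6 < 5 is false
  country of purchase ∈ {CA, DE, FR, UK}: AU is not in the set → false
  product age ≤ 63 months: 27 ≤ 63 is true
  estimated repair cost ≤ 307 USD: 135 ≤ 307 is true
  original receipt provided: no → false
  NOT water damage present: yes → false
  serial number matches: yes → true
  physical drop damage: no → false
Combine:
[1] true OR false OR true = true
[2] true OR true = true
[3.1] NOT true = false
[3.2] NOT false = true
[3] false OR true = true
[4.2] NOT true = false
[4] false OR false OR true = true
[5] false OR false OR true = true
[6] true OR false = true
[root] true AND true AND true AND true AND true AND true = true
Overall: true → honored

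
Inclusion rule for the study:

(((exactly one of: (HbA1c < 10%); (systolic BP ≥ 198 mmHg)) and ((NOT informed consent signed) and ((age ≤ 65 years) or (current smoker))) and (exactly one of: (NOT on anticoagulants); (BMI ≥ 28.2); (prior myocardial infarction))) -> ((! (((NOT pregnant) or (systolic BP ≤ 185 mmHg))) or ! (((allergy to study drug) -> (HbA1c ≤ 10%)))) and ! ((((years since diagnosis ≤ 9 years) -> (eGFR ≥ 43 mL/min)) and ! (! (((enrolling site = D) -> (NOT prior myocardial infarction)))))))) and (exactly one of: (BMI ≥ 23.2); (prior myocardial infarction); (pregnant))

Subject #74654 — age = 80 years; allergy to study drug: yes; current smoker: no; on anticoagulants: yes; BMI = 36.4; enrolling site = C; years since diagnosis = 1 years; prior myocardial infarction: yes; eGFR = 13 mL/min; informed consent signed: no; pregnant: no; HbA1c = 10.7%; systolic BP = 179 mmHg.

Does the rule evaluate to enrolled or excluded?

Excluded

Atomic conditions:
  HbA1c < 10%: 10.7 < 10 is false
  systolic BP ≥ 198 mmHg: 179 ≥ 198 is false
  NOT informed consent signed: no → true
  age ≤ 65 years: 80 ≤ 65 is false
  current smoker: no → false
  NOT on anticoagulants: yes → false
  BMI ≥ 28.2: 36.4 ≥ 28.2 is true
  prior myocardial infarction: yes → true
  NOT pregnant: no → true
  systolic BP ≤ 185 mmHg: 179 ≤ 185 is true
  allergy to study drug: yes → true
  HbA1c ≤ 10%: 10.7 ≤ 10 is false
  years since diagnosis ≤ 9 years: 1 ≤ 9 is true
  eGFR ≥ 43 mL/min: 13 ≥ 43 is false
  enrolling site = D: C == D is false
  NOT prior myocardial infarction: yes → false
  BMI ≥ 23.2: 36.4 ≥ 23.2 is true
  pregnant: no → false
Combine:
[1.1.1] exactly-one(false, false) = false
[1.1.2.2] false OR false = false
[1.1.2] true AND false = false
[1.1.3] exactly-one(false, true, true) = false
[1.1] false AND false AND false = false
[1.2.1.1.1] true OR true = true
[1.2.1.1] NOT true = false
[1.2.1.2.1] true → false = false
[1.2.1.2] NOT false = true
[1.2.1] false OR true = true
[1.2.2.1.1] true → false = false
[1.2.2.1.2.1.1] false → false (antecedent false ⇒ implication holds) = true
[1.2.2.1.2.1] NOT true = false
[1.2.2.1.2] NOT false = true
[1.2.2.1] false AND true = false
[1.2.2] NOT false = true
[1.2] true AND true = true
[1] false → true (antecedent false ⇒ implication holds) = true
[2] exactly-one(true, true, false) = false
[root] true AND false = false
Overall: false → excluded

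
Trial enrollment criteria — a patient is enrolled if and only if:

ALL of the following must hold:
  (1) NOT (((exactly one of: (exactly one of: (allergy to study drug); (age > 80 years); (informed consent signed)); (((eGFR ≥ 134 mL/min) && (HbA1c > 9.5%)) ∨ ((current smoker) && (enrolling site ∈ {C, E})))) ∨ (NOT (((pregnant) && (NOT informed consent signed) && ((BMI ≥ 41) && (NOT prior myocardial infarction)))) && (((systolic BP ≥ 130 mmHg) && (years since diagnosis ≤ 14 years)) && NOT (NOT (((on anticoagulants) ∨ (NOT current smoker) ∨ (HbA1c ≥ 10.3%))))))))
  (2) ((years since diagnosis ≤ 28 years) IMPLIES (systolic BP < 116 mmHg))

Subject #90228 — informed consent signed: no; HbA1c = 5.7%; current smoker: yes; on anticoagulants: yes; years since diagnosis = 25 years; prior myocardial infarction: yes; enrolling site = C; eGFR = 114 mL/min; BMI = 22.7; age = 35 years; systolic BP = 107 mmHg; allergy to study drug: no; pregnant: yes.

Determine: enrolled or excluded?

Atomic conditions:
  allergy to study drug: no → false
  age > 80 years: 35 > 80 is false
  informed consent signed: no → false
  eGFR ≥ 134 mL/min: 114 ≥ 134 is false
  HbA1c > 9.5%: 5.7 > 9.5 is false
  current smoker: yes → true
  enrolling site ∈ {C, E}: C is in the set → true
  pregnant: yes → true
  NOT informed consent signed: no → true
  BMI ≥ 41: 22.7 ≥ 41 is false
  NOT prior myocardial infarction: yes → false
  systolic BP ≥ 130 mmHg: 107 ≥ 130 is false
  years since diagnosis ≤ 14 years: 25 ≤ 14 is false
  on anticoagulants: yes → true
  NOT current smoker: yes → false
  HbA1c ≥ 10.3%: 5.7 ≥ 10.3 is false
  years since diagnosis ≤ 28 years: 25 ≤ 28 is true
  systolic BP < 116 mmHg: 107 < 116 is true
Combine:
[1.1.1.1] exactly-one(false, false, false) = false
[1.1.1.2.1] false AND false = false
[1.1.1.2.2] true AND true = true
[1.1.1.2] false OR true = true
[1.1.1] exactly-one(false, true) = true
[1.1.2.1.1.3] false AND false = false
[1.1.2.1.1] true AND true AND false = false
[1.1.2.1] NOT false = true
[1.1.2.2.1] false AND false = false
[1.1.2.2.2.1.1] true OR false OR false = true
[1.1.2.2.2.1] NOT true = false
[1.1.2.2.2] NOT false = true
[1.1.2.2] false AND true = false
[1.1.2] true AND false = false
[1.1] true OR false = true
[1] NOT true = false
[2] true → true = true
[root] false AND true = false
Overall: false → excluded

Excluded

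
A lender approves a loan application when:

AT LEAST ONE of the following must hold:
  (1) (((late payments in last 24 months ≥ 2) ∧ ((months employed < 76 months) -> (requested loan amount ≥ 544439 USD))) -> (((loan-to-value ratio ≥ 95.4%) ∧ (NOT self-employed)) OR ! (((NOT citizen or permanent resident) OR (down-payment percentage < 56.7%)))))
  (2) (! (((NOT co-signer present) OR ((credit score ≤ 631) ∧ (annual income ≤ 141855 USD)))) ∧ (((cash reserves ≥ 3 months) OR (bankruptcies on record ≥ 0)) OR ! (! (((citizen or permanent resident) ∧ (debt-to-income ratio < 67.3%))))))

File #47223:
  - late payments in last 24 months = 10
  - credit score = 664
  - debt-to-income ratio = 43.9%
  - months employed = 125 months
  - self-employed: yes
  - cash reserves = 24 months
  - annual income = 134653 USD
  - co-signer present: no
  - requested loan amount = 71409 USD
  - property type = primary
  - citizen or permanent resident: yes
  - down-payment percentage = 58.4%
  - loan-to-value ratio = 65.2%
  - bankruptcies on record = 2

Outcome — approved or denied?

Atomic conditions:
  late payments in last 24 months ≥ 2: 10 ≥ 2 is true
  months employed < 76 months: 125 < 76 is false
  requested loan amount ≥ 544439 USD: 71409 ≥ 544439 is false
  loan-to-value ratio ≥ 95.4%: 65.2 ≥ 95.4 is false
  NOT self-employed: yes → false
  NOT citizen or permanent resident: yes → false
  down-payment percentage < 56.7%: 58.4 < 56.7 is false
  NOT co-signer present: no → true
  credit score ≤ 631: 664 ≤ 631 is false
  annual income ≤ 141855 USD: 134653 ≤ 141855 is true
  cash reserves ≥ 3 months: 24 ≥ 3 is true
  bankruptcies on record ≥ 0: 2 ≥ 0 is true
  citizen or permanent resident: yes → true
  debt-to-income ratio < 67.3%: 43.9 < 67.3 is true
Combine:
[1.1.2] false → false (antecedent false ⇒ implication holds) = true
[1.1] true AND true = true
[1.2.1] false AND false = false
[1.2.2.1] false OR false = false
[1.2.2] NOT false = true
[1.2] false OR true = true
[1] true → true = true
[2.1.1.2] false AND true = false
[2.1.1] true OR false = true
[2.1] NOT true = false
[2.2.1] true OR true = true
[2.2.2.1.1] true AND true = true
[2.2.2.1] NOT true = false
[2.2.2] NOT false = true
[2.2] true OR true = true
[2] false AND true = false
[root] true OR false = true
Overall: true → approved

Approved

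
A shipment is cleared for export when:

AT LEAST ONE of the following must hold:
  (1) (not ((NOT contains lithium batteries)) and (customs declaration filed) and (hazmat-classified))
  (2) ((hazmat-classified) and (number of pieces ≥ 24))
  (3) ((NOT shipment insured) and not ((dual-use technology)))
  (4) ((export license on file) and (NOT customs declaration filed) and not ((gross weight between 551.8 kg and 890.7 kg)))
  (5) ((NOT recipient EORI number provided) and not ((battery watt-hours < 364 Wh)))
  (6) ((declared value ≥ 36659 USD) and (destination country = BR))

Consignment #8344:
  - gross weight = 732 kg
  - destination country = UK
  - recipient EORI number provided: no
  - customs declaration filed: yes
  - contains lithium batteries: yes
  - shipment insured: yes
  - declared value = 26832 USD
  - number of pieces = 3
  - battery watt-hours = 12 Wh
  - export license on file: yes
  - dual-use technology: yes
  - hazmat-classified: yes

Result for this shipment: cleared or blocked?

Cleared

Atomic conditions:
  NOT contains lithium batteries: yes → false
  customs declaration filed: yes → true
  hazmat-classified: yes → true
  number of pieces ≥ 24: 3 ≥ 24 is false
  NOT shipment insured: yes → false
  dual-use technology: yes → true
  export license on file: yes → true
  NOT customs declaration filed: yes → false
  gross weight between 551.8 kg and 890.7 kg: 732 in [551.8, 890.7] is true
  NOT recipient EORI number provided: no → true
  battery watt-hours < 364 Wh: 12 < 364 is true
  declared value ≥ 36659 USD: 26832 ≥ 36659 is false
  destination country = BR: UK == BR is false
Combine:
[1.1] NOT false = true
[1] true AND true AND true = true
[2] true AND false = false
[3.2] NOT true = false
[3] false AND false = false
[4.3] NOT true = false
[4] true AND false AND false = false
[5.2] NOT true = false
[5] true AND false = false
[6] false AND false = false
[root] true OR false OR false OR false OR false OR false = true
Overall: true → cleared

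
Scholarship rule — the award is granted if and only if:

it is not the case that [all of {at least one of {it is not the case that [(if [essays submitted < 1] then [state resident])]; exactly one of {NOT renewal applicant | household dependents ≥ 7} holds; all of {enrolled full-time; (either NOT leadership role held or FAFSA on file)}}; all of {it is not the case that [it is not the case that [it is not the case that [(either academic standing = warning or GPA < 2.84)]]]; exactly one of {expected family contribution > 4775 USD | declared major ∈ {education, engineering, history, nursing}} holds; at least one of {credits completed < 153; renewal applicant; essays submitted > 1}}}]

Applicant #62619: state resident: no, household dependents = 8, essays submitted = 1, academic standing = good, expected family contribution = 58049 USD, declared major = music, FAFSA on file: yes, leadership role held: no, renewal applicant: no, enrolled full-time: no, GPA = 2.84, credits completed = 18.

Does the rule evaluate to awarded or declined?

Atomic conditions:
  essays submitted < 1: 1 < 1 is false
  state resident: no → false
  NOT renewal applicant: no → true
  household dependents ≥ 7: 8 ≥ 7 is true
  enrolled full-time: no → false
  NOT leadership role held: no → true
  FAFSA on file: yes → true
  academic standing = warning: good == warning is false
  GPA < 2.84: 2.84 < 2.84 is false
  expected family contribution > 4775 USD: 58049 > 4775 is true
  declared major ∈ {education, engineering, history, nursing}: music is not in the set → false
  credits completed < 153: 18 < 153 is true
  renewal applicant: no → false
  essays submitted > 1: 1 > 1 is false
Combine:
[1.1.1.1] false → false (antecedent false ⇒ implication holds) = true
[1.1.1] NOT true = false
[1.1.2] exactly-one(true, true) = false
[1.1.3.2] true OR true = true
[1.1.3] false AND true = false
[1.1] false OR false OR false = false
[1.2.1.1.1.1] false OR false = false
[1.2.1.1.1] NOT false = true
[1.2.1.1] NOT true = false
[1.2.1] NOT false = true
[1.2.2] exactly-one(true, false) = true
[1.2.3] true OR false OR false = true
[1.2] true AND true AND true = true
[1] false AND true = false
[root] NOT false = true
Overall: true → awarded

Awarded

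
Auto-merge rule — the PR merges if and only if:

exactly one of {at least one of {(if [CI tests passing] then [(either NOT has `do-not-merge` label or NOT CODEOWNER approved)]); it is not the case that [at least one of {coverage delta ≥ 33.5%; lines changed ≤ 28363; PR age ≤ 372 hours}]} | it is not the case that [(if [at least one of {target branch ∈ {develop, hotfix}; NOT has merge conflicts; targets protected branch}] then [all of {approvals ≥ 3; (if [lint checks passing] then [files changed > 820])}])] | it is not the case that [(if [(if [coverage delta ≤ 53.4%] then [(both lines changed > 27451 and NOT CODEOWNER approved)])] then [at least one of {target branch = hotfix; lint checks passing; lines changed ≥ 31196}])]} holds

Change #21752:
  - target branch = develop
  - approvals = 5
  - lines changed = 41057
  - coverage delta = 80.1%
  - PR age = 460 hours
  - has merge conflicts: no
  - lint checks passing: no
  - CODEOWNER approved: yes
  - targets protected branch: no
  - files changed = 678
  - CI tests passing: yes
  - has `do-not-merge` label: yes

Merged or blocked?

Blocked

Atomic conditions:
  CI tests passing: yes → true
  NOT has `do-not-merge` label: yes → false
  NOT CODEOWNER approved: yes → false
  coverage delta ≥ 33.5%: 80.1 ≥ 33.5 is true
  lines changed ≤ 28363: 41057 ≤ 28363 is false
  PR age ≤ 372 hours: 460 ≤ 372 is false
  target branch ∈ {develop, hotfix}: develop is in the set → true
  NOT has merge conflicts: no → true
  targets protected branch: no → false
  approvals ≥ 3: 5 ≥ 3 is true
  lint checks passing: no → false
  files changed > 820: 678 > 820 is false
  coverage delta ≤ 53.4%: 80.1 ≤ 53.4 is false
  lines changed > 27451: 41057 > 27451 is true
  target branch = hotfix: develop == hotfix is false
  lines changed ≥ 31196: 41057 ≥ 31196 is true
Combine:
[1.1.2] false OR false = false
[1.1] true → false = false
[1.2.1] true OR false OR false = true
[1.2] NOT true = false
[1] false OR false = false
[2.1.1] true OR true OR false = true
[2.1.2.2] false → false (antecedent false ⇒ implication holds) = true
[2.1.2] true AND true = true
[2.1] true → true = true
[2] NOT true = false
[3.1.1.2] true AND false = false
[3.1.1] false → false (antecedent false ⇒ implication holds) = true
[3.1.2] false OR false OR true = true
[3.1] true → true = true
[3] NOT true = false
[root] exactly-one(false, false, false) = false
Overall: false → blocked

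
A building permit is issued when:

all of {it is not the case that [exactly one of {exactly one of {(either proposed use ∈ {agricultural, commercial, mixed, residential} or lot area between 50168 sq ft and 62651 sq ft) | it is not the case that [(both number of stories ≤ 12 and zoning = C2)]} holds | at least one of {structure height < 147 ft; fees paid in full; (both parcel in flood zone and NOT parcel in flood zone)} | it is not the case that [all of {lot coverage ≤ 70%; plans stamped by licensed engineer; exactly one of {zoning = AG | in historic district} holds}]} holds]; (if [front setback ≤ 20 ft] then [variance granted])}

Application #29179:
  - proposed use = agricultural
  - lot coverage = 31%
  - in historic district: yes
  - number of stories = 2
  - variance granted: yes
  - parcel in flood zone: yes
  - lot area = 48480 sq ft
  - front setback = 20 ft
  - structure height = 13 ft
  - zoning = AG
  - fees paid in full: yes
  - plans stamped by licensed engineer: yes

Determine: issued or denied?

Issued

Atomic conditions:
  proposed use ∈ {agricultural, commercial, mixed, residential}: agricultural is in the set → true
  lot area between 50168 sq ft and 62651 sq ft: 48480 in [50168, 62651] is false
  number of stories ≤ 12: 2 ≤ 12 is true
  zoning = C2: AG == C2 is false
  structure height < 147 ft: 13 < 147 is true
  fees paid in full: yes → true
  parcel in flood zone: yes → true
  NOT parcel in flood zone: yes → false
  lot coverage ≤ 70%: 31 ≤ 70 is true
  plans stamped by licensed engineer: yes → true
  zoning = AG: AG == AG is true
  in historic district: yes → true
  front setback ≤ 20 ft: 20 ≤ 20 is true
  variance granted: yes → true
Combine:
[1.1.1.1] true OR false = true
[1.1.1.2.1] true AND false = false
[1.1.1.2] NOT false = true
[1.1.1] exactly-one(true, true) = false
[1.1.2.3] true AND false = false
[1.1.2] true OR true OR false = true
[1.1.3.1.3] exactly-one(true, true) = false
[1.1.3.1] true AND true AND false = false
[1.1.3] NOT false = true
[1.1] exactly-one(false, true, true) = false
[1] NOT false = true
[2] true → true = true
[root] true AND true = true
Overall: true → issued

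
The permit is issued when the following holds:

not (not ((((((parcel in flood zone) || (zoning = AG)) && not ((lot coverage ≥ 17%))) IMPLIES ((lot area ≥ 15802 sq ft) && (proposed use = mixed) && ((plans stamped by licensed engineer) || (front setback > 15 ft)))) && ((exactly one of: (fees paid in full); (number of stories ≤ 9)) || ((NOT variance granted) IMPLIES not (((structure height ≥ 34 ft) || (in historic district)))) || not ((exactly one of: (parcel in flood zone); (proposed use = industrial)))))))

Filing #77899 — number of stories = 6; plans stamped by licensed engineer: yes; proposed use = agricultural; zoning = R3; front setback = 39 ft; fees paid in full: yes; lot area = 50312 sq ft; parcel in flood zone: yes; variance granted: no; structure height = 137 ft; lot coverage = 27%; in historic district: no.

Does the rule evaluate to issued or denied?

Denied

Atomic conditions:
  parcel in flood zone: yes → true
  zoning = AG: R3 == AG is false
  lot coverage ≥ 17%: 27 ≥ 17 is true
  lot area ≥ 15802 sq ft: 50312 ≥ 15802 is true
  proposed use = mixed: agricultural == mixed is false
  plans stamped by licensed engineer: yes → true
  front setback > 15 ft: 39 > 15 is true
  fees paid in full: yes → true
  number of stories ≤ 9: 6 ≤ 9 is true
  NOT variance granted: no → true
  structure height ≥ 34 ft: 137 ≥ 34 is true
  in historic district: no → false
  proposed use = industrial: agricultural == industrial is false
Combine:
[1.1.1.1.1] true OR false = true
[1.1.1.1.2] NOT true = false
[1.1.1.1] true AND false = false
[1.1.1.2.3] true OR true = true
[1.1.1.2] true AND false AND true = false
[1.1.1] false → false (antecedent false ⇒ implication holds) = true
[1.1.2.1] exactly-one(true, true) = false
[1.1.2.2.2.1] true OR false = true
[1.1.2.2.2] NOT true = false
[1.1.2.2] true → false = false
[1.1.2.3.1] exactly-one(true, false) = true
[1.1.2.3] NOT true = false
[1.1.2] false OR false OR false = false
[1.1] true AND false = false
[1] NOT false = true
[root] NOT true = false
Overall: false → denied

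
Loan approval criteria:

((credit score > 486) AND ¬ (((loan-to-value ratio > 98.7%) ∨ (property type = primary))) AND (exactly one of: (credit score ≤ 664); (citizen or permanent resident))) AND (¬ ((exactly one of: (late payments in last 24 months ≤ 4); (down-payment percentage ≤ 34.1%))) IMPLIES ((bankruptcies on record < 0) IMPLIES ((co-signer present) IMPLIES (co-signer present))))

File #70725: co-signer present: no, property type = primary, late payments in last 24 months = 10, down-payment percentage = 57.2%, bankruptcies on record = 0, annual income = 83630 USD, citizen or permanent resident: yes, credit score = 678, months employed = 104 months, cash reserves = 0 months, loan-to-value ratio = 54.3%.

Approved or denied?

Atomic conditions:
  credit score > 486: 678 > 486 is true
  loan-to-value ratio > 98.7%: 54.3 > 98.7 is false
  property type = primary: primary == primary is true
  credit score ≤ 664: 678 ≤ 664 is false
  citizen or permanent resident: yes → true
  late payments in last 24 months ≤ 4: 10 ≤ 4 is false
  down-payment percentage ≤ 34.1%: 57.2 ≤ 34.1 is false
  bankruptcies on record < 0: 0 < 0 is false
  co-signer present: no → false
Combine:
[1.2.1] false OR true = true
[1.2] NOT true = false
[1.3] exactly-one(false, true) = true
[1] true AND false AND true = false
[2.1.1] exactly-one(false, false) = false
[2.1] NOT false = true
[2.2.2] false → false (antecedent false ⇒ implication holds) = true
[2.2] false → true (antecedent false ⇒ implication holds) = true
[2] true → true = true
[root] false AND true = false
Overall: false → denied

Denied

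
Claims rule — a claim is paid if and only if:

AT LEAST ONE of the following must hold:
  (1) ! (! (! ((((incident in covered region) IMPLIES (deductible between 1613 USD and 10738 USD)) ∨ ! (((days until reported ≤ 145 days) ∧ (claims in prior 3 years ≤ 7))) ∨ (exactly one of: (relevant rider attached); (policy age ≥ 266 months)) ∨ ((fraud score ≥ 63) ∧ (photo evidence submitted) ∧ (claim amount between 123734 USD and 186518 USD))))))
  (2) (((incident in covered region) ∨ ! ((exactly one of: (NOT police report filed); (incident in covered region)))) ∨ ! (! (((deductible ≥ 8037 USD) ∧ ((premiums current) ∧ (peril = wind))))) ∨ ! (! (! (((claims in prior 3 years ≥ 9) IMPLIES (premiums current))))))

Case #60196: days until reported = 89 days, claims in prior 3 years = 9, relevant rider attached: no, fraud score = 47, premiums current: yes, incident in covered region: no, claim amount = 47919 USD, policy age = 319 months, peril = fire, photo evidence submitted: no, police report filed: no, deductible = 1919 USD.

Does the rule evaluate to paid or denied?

Atomic conditions:
  incident in covered region: no → false
  deductible between 1613 USD and 10738 USD: 1919 in [1613, 10738] is true
  days until reported ≤ 145 days: 89 ≤ 145 is true
  claims in prior 3 years ≤ 7: 9 ≤ 7 is false
  relevant rider attached: no → false
  policy age ≥ 266 months: 319 ≥ 266 is true
  fraud score ≥ 63: 47 ≥ 63 is false
  photo evidence submitted: no → false
  claim amount between 123734 USD and 186518 USD: 47919 in [123734, 186518] is false
  NOT police report filed: no → true
  deductible ≥ 8037 USD: 1919 ≥ 8037 is false
  premiums current: yes → true
  peril = wind: fire == wind is false
  claims in prior 3 years ≥ 9: 9 ≥ 9 is true
Combine:
[1.1.1.1.1] false → true (antecedent false ⇒ implication holds) = true
[1.1.1.1.2.1] true AND false = false
[1.1.1.1.2] NOT false = true
[1.1.1.1.3] exactly-one(false, true) = true
[1.1.1.1.4] false AND false AND false = false
[1.1.1.1] true OR true OR true OR false = true
[1.1.1] NOT true = false
[1.1] NOT false = true
[1] NOT true = false
[2.1.2.1] exactly-one(true, false) = true
[2.1.2] NOT true = false
[2.1] false OR false = false
[2.2.1.1.2] true AND false = false
[2.2.1.1] false AND false = false
[2.2.1] NOT false = true
[2.2] NOT true = false
[2.3.1.1.1] true → true = true
[2.3.1.1] NOT true = false
[2.3.1] NOT false = true
[2.3] NOT true = false
[2] false OR false OR false = false
[root] false OR false = false
Overall: false → denied

Denied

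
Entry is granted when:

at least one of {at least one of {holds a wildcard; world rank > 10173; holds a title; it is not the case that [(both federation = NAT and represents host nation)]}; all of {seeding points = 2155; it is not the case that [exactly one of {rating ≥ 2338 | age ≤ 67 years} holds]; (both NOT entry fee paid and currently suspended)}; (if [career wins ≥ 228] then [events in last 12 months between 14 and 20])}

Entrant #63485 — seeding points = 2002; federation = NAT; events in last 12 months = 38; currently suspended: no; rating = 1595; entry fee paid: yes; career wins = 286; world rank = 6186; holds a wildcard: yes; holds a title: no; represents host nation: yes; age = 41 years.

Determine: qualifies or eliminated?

Atomic conditions:
  holds a wildcard: yes → true
  world rank > 10173: 6186 > 10173 is false
  holds a title: no → false
  federation = NAT: NAT == NAT is true
  represents host nation: yes → true
  seeding points = 2155: 2002 == 2155 is false
  rating ≥ 2338: 1595 ≥ 2338 is false
  age ≤ 67 years: 41 ≤ 67 is true
  NOT entry fee paid: yes → false
  currently suspended: no → false
  career wins ≥ 228: 286 ≥ 228 is true
  events in last 12 months between 14 and 20: 38 in [14, 20] is false
Combine:
[1.4.1] true AND true = true
[1.4] NOT true = false
[1] true OR false OR false OR false = true
[2.2.1] exactly-one(false, true) = true
[2.2] NOT true = false
[2.3] false AND false = false
[2] false AND false AND false = false
[3] true → false = false
[root] true OR false OR false = true
Overall: true → qualifies

Qualifies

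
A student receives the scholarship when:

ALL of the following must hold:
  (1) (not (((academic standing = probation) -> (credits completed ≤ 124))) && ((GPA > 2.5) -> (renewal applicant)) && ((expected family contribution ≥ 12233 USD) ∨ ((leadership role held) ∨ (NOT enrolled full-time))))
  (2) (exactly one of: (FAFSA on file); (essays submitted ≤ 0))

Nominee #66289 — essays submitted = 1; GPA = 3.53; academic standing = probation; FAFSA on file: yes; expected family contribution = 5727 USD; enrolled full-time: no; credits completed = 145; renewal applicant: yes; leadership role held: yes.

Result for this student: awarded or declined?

Atomic conditions:
  academic standing = probation: probation == probation is true
  credits completed ≤ 124: 145 ≤ 124 is false
  GPA > 2.5: 3.53 > 2.5 is true
  renewal applicant: yes → true
  expected family contribution ≥ 12233 USD: 5727 ≥ 12233 is false
  leadership role held: yes → true
  NOT enrolled full-time: no → true
  FAFSA on file: yes → true
  essays submitted ≤ 0: 1 ≤ 0 is false
Combine:
[1.1.1] true → false = false
[1.1] NOT false = true
[1.2] true → true = true
[1.3.2] true OR true = true
[1.3] false OR true = true
[1] true AND true AND true = true
[2] exactly-one(true, false) = true
[root] true AND true = true
Overall: true → awarded

Awarded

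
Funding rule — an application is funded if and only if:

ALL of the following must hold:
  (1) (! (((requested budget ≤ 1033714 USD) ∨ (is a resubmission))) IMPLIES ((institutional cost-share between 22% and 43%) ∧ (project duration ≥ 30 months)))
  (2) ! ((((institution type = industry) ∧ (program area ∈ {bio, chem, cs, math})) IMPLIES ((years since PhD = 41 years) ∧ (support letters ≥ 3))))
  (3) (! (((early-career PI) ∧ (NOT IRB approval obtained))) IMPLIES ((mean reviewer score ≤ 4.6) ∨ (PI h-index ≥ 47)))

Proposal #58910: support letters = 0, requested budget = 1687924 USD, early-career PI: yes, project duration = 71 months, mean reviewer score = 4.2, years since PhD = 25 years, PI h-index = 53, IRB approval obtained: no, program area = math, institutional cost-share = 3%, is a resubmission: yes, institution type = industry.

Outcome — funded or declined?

Atomic conditions:
  requested budget ≤ 1033714 USD: 1687924 ≤ 1033714 is false
  is a resubmission: yes → true
  institutional cost-share between 22% and 43%: 3 in [22, 43] is false
  project duration ≥ 30 months: 71 ≥ 30 is true
  institution type = industry: industry == industry is true
  program area ∈ {bio, chem, cs, math}: math is in the set → true
  years since PhD = 41 years: 25 == 41 is false
  support letters ≥ 3: 0 ≥ 3 is false
  early-career PI: yes → true
  NOT IRB approval obtained: no → true
  mean reviewer score ≤ 4.6: 4.2 ≤ 4.6 is true
  PI h-index ≥ 47: 53 ≥ 47 is true
Combine:
[1.1.1] false OR true = true
[1.1] NOT true = false
[1.2] false AND true = false
[1] false → false (antecedent false ⇒ implication holds) = true
[2.1.1] true AND true = true
[2.1.2] false AND false = false
[2.1] true → false = false
[2] NOT false = true
[3.1.1] true AND true = true
[3.1] NOT true = false
[3.2] true OR true = true
[3] false → true (antecedent false ⇒ implication holds) = true
[root] true AND true AND true = true
Overall: true → funded

Funded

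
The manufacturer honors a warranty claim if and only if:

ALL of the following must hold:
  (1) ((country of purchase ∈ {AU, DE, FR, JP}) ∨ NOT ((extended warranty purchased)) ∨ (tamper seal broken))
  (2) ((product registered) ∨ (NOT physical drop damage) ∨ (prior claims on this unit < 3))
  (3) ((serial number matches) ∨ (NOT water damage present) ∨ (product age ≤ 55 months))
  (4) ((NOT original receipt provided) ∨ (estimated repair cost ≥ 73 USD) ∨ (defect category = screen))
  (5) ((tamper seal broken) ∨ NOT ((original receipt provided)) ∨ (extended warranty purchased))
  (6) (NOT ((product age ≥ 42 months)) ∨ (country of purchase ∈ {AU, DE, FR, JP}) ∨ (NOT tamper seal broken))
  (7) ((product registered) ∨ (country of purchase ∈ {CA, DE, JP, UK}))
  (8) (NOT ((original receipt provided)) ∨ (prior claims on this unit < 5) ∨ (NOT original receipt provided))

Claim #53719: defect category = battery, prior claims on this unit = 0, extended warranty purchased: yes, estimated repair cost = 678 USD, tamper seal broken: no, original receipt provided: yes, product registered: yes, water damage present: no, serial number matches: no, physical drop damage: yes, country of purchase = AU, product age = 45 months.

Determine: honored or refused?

Honored

Atomic conditions:
  country of purchase ∈ {AU, DE, FR, JP}: AU is in the set → true
  extended warranty purchased: yes → true
  tamper seal broken: no → false
  product registered: yes → true
  NOT physical drop damage: yes → false
  prior claims on this unit < 3: 0 < 3 is true
  serial number matches: no → false
  NOT water damage present: no → true
  product age ≤ 55 months: 45 ≤ 55 is true
  NOT original receipt provided: yes → false
  estimated repair cost ≥ 73 USD: 678 ≥ 73 is true
  defect category = screen: battery == screen is false
  original receipt provided: yes → true
  product age ≥ 42 months: 45 ≥ 42 is true
  NOT tamper seal broken: no → true
  country of purchase ∈ {CA, DE, JP, UK}: AU is not in the set → false
  prior claims on this unit < 5: 0 < 5 is true
Combine:
[1.2] NOT true = false
[1] true OR false OR false = true
[2] true OR false OR true = true
[3] false OR true OR true = true
[4] false OR true OR false = true
[5.2] NOT true = false
[5] false OR false OR true = true
[6.1] NOT true = false
[6] false OR true OR true = true
[7] true OR false = true
[8.1] NOT true = false
[8] false OR true OR false = true
[root] true AND true AND true AND true AND true AND true AND true AND true = true
Overall: true → honored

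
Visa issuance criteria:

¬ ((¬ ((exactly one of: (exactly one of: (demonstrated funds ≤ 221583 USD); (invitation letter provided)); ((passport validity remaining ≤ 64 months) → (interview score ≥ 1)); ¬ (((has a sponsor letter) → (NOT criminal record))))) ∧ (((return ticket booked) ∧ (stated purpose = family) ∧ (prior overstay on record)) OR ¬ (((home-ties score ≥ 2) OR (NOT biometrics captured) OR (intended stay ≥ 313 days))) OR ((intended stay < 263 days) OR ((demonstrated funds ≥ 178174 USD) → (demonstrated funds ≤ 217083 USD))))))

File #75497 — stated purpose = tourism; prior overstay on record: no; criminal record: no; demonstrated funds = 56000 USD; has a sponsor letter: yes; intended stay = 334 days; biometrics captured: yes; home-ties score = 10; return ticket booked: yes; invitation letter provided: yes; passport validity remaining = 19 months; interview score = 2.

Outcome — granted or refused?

Atomic conditions:
  demonstrated funds ≤ 221583 USD: 56000 ≤ 221583 is true
  invitation letter provided: yes → true
  passport validity remaining ≤ 64 months: 19 ≤ 64 is true
  interview score ≥ 1: 2 ≥ 1 is true
  has a sponsor letter: yes → true
  NOT criminal record: no → true
  return ticket booked: yes → true
  stated purpose = family: tourism == family is false
  prior overstay on record: no → false
  home-ties score ≥ 2: 10 ≥ 2 is true
  NOT biometrics captured: yes → false
  intended stay ≥ 313 days: 334 ≥ 313 is true
  intended stay < 263 days: 334 < 263 is false
  demonstrated funds ≥ 178174 USD: 56000 ≥ 178174 is false
  demonstrated funds ≤ 217083 USD: 56000 ≤ 217083 is true
Combine:
[1.1.1.1] exactly-one(true, true) = false
[1.1.1.2] true → true = true
[1.1.1.3.1] true → true = true
[1.1.1.3] NOT true = false
[1.1.1] exactly-one(false, true, false) = true
[1.1] NOT true = false
[1.2.1] true AND false AND false = false
[1.2.2.1] true OR false OR true = true
[1.2.2] NOT true = false
[1.2.3.2] false → true (antecedent false ⇒ implication holds) = true
[1.2.3] false OR true = true
[1.2] false OR false OR true = true
[1] false AND true = false
[root] NOT false = true
Overall: true → granted

Granted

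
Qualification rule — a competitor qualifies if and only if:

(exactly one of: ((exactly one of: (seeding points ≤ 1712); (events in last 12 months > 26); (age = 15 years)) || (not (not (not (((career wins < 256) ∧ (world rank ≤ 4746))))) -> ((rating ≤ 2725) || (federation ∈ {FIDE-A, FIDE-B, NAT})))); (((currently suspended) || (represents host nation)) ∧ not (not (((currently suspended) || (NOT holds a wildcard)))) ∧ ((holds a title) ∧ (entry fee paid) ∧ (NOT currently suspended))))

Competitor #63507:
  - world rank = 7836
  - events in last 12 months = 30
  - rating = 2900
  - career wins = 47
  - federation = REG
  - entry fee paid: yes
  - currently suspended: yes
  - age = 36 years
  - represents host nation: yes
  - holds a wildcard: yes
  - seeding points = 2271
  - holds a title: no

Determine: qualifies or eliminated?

Atomic conditions:
  seeding points ≤ 1712: 2271 ≤ 1712 is false
  events in last 12 months > 26: 30 > 26 is true
  age = 15 years: 36 == 15 is false
  career wins < 256: 47 < 256 is true
  world rank ≤ 4746: 7836 ≤ 4746 is false
  rating ≤ 2725: 2900 ≤ 2725 is false
  federation ∈ {FIDE-A, FIDE-B, NAT}: REG is not in the set → false
  currently suspended: yes → true
  represents host nation: yes → true
  NOT holds a wildcard: yes → false
  holds a title: no → false
  entry fee paid: yes → true
  NOT currently suspended: yes → false
Combine:
[1.1] exactly-one(false, true, false) = true
[1.2.1.1.1.1] true AND false = false
[1.2.1.1.1] NOT false = true
[1.2.1.1] NOT true = false
[1.2.1] NOT false = true
[1.2.2] false OR false = false
[1.2] true → false = false
[1] true OR false = true
[2.1] true OR true = true
[2.2.1.1] true OR false = true
[2.2.1] NOT true = false
[2.2] NOT false = true
[2.3] false AND true AND false = false
[2] true AND true AND false = false
[root] exactly-one(true, false) = true
Overall: true → qualifies

Qualifies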